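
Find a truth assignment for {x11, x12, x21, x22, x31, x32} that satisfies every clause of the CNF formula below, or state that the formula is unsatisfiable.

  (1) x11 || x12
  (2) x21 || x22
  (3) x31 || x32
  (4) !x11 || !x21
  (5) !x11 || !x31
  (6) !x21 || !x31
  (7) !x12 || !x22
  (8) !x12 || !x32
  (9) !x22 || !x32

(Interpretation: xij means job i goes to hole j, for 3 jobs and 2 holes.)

UNSATISFIABLE

Suppose x11 = true.
The clause (!x21) is unit, so x21 = false.
The clause (x22) is unit, so x22 = true.
The clause (!x31) is unit, so x31 = false.
The clause (x32) is unit, so x32 = true.
Now (!x32) is unsatisfied and unit — conflict.
Backtrack on x11: now try x11 = false.
The clause (x12) is unit, so x12 = true.
The clause (!x22) is unit, so x22 = false.
The clause (x21) is unit, so x21 = true.
The clause (!x31) is unit, so x31 = false.
The clause (x32) is unit, so x32 = true.
Now (!x32) is unsatisfied and unit — conflict.
Either choice for x11 ends in contradiction.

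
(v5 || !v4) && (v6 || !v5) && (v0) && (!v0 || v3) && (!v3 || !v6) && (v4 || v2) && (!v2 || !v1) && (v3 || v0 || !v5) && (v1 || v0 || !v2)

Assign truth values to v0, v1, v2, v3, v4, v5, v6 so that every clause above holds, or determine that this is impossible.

Unit clause (v0) forces v0 = true.
Unit clause (v3) forces v3 = true.
Unit clause (!v6) forces v6 = false.
Unit clause (!v5) forces v5 = false.
Unit clause (!v4) forces v4 = false.
Unit clause (v2) forces v2 = true.
Unit clause (!v1) forces v1 = false.
Every clause now holds.

v0: true,  v1: false,  v2: true,  v3: true,  v4: false,  v5: false,  v6: false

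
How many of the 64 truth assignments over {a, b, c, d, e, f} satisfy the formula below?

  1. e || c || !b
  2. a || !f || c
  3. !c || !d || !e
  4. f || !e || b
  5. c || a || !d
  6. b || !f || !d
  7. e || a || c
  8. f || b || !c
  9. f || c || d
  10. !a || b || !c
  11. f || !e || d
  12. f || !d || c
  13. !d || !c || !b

There are 2^6 = 64 truth assignments over (a, b, c, d, e, f).
Split on e. With e = true, the clauses containing e are satisfied and !e drops from the rest; 6 of the 2^5 = 32 assignments to the other variables satisfy what remains.
With e = false, by the same count on the reduced clause set, 6 assignments work.
Total: 6 + 6 = 12.

12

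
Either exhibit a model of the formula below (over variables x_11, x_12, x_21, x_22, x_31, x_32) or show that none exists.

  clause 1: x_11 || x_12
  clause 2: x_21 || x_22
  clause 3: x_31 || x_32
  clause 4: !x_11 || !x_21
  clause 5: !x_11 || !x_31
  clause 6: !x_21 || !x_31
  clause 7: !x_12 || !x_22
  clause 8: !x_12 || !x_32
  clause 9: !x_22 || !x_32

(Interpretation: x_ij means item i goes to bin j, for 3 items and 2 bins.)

Branch on x_11: set x_11 = true.
From the singleton clause (!x_21), x_21 = false.
From the singleton clause (x_22), x_22 = true.
From the singleton clause (!x_31), x_31 = false.
From the singleton clause (x_32), x_32 = true.
That conflicts with the unit clause (!x_32).
So x_11 must be the other value — set x_11 = false.
From the singleton clause (x_12), x_12 = true.
From the singleton clause (!x_22), x_22 = false.
From the singleton clause (x_21), x_21 = true.
From the singleton clause (!x_31), x_31 = false.
From the singleton clause (x_32), x_32 = true.
That conflicts with the unit clause (!x_32).
Both values of x_11 lead to a conflict.

UNSATISFIABLE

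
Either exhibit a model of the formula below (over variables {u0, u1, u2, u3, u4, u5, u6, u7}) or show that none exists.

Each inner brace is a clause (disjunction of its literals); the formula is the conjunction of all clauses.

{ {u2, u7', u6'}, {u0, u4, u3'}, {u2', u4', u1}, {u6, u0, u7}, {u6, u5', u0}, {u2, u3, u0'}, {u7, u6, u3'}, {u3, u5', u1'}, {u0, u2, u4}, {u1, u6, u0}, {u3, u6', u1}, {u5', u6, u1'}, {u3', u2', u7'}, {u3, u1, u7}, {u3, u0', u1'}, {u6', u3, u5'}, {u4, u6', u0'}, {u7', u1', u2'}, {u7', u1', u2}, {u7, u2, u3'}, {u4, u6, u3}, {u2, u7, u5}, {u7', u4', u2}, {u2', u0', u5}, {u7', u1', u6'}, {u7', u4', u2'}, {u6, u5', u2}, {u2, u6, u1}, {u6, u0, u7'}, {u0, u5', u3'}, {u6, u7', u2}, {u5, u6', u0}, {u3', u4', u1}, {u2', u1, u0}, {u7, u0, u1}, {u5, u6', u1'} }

u0=1, u1=1, u2=1, u3=1, u4=1, u5=1, u6=1, u7=0

Case u2 = 1:
Case u4 = 1:
From the singleton clause (u1), u1 = 1.
From the singleton clause (u7'), u7 = 0.
Case u6 = 1:
From the singleton clause (u5), u5 = 1.
From the singleton clause (u3), u3 = 1.
From the singleton clause (u0), u0 = 1.
All clauses are satisfied.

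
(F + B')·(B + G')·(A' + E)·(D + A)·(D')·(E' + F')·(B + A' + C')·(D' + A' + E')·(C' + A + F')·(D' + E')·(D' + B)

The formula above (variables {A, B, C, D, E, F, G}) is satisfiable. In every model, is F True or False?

False

Suppose F = 1.
The clause (D') is unit, so D = 0.
The clause (A) is unit, so A = 1.
The clause (E) is unit, so E = 1.
But (E') is also a unit clause — contradiction.
So every satisfying assignment has F = False.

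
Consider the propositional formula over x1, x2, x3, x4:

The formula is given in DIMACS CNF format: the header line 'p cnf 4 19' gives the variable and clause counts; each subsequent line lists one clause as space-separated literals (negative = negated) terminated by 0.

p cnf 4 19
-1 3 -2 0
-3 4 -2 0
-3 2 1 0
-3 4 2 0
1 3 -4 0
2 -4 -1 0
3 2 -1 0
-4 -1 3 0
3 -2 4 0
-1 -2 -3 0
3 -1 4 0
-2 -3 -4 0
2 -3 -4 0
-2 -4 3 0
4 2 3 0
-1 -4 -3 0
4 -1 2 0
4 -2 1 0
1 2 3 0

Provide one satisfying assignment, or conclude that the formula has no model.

Try x1 = False.
Try x3 = False.
From the singleton clause (¬x4), x4 = False.
From the singleton clause (¬x2), x2 = False.
Now (x2) is unsatisfied and unit — conflict.
Undo x3 and try x3 = True.
From the singleton clause (x2), x2 = True.
From the singleton clause (x4), x4 = True.
Now (¬x4) is unsatisfied and unit — conflict.
Neither x3 = True nor x3 = False works.
Undo x1 and try x1 = True.
Try x3 = True.
From the singleton clause (¬x2), x2 = False.
From the singleton clause (x4), x4 = True.
Now (¬x4) is unsatisfied and unit — conflict.
Undo x3 and try x3 = False.
From the singleton clause (¬x2), x2 = False.
Now (x2) is unsatisfied and unit — conflict.
Neither x3 = True nor x3 = False works.
Neither x1 = True nor x1 = False works.

UNSATISFIABLE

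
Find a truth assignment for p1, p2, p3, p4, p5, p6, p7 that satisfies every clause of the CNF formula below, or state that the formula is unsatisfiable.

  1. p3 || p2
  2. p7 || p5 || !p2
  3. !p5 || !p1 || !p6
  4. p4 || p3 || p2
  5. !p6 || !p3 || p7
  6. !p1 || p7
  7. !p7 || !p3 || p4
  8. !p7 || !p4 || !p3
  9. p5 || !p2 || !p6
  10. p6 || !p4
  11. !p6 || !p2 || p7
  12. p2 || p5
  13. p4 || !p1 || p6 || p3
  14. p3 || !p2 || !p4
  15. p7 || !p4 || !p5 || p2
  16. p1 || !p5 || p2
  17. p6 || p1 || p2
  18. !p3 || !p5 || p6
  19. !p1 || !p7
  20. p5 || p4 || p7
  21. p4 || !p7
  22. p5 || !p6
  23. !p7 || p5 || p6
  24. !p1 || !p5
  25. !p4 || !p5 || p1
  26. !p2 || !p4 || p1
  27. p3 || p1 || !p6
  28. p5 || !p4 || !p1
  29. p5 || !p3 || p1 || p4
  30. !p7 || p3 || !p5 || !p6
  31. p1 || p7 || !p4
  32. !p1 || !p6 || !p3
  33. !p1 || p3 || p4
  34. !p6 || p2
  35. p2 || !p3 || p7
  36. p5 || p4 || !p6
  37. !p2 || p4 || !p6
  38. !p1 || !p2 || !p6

Suppose p3 = false.
The clause (p2) is unit, so p2 = true.
The clause (!p4) is unit, so p4 = false.
The clause (!p7) is unit, so p7 = false.
The clause (p5) is unit, so p5 = true.
The clause (!p1) is unit, so p1 = false.
The clause (!p6) is unit, so p6 = false.
Every clause now holds.

p1=false; p2=true; p3=false; p4=false; p5=true; p6=false; p7=false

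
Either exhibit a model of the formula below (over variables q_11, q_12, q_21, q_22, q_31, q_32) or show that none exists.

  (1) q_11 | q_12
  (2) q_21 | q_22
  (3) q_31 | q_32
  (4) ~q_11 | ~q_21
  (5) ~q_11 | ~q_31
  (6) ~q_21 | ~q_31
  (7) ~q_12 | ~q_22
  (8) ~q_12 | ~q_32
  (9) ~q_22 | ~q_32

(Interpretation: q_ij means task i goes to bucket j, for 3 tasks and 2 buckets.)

Case q_11 = 1:
From the singleton clause (~q_21), q_21 = 0.
From the singleton clause (q_22), q_22 = 1.
From the singleton clause (~q_31), q_31 = 0.
From the singleton clause (q_32), q_32 = 1.
That conflicts with the unit clause (~q_32).
Backtrack on q_11: now try q_11 = 0.
From the singleton clause (q_12), q_12 = 1.
From the singleton clause (~q_22), q_22 = 0.
From the singleton clause (q_21), q_21 = 1.
From the singleton clause (~q_31), q_31 = 0.
From the singleton clause (q_32), q_32 = 1.
That conflicts with the unit clause (~q_32).
Either choice for q_11 ends in contradiction.

UNSATISFIABLE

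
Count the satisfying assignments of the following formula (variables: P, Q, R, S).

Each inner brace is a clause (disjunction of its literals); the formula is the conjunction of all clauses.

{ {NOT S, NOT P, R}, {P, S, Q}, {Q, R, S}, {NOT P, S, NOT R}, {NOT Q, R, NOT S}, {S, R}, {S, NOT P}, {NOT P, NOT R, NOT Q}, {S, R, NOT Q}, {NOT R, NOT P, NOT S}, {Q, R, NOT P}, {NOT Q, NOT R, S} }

There are 2^4 = 16 truth assignments over (P, Q, R, S).
Split on R. With R = true, the clauses containing R are satisfied and NOT R drops from the rest; 2 of the 2^3 = 8 assignments to the other variables satisfy what remains.
With R = false, by the same count on the reduced clause set, 1 assignment works.
(One model: P=F, Q=F, R=F, S=T.)
Total: 2 + 1 = 3.

3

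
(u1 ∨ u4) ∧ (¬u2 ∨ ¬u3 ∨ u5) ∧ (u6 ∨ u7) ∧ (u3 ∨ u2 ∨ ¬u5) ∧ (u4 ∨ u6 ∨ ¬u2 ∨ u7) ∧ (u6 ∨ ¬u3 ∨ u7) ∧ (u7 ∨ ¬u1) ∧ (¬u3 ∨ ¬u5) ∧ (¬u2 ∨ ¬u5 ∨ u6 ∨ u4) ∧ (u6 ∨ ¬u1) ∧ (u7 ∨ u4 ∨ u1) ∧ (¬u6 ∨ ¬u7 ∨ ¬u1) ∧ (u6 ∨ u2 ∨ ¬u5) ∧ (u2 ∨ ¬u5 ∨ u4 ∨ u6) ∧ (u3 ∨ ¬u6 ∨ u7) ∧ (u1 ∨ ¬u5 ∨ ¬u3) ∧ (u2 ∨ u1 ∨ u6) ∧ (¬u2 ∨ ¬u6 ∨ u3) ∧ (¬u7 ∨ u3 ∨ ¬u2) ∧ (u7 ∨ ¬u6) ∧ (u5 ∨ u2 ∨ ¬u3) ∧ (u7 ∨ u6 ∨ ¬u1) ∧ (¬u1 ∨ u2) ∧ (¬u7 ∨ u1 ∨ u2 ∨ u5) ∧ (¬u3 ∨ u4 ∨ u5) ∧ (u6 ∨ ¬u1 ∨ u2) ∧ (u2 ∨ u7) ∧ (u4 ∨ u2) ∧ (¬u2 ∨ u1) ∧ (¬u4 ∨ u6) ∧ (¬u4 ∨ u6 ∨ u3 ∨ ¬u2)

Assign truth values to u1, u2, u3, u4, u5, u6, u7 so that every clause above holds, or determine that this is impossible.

UNSATISFIABLE

Try u1 = True.
From the singleton clause (u7), u7 = True.
From the singleton clause (u6), u6 = True.
That conflicts with the unit clause (¬u6).
Backtrack on u1: now try u1 = False.
From the singleton clause (u4), u4 = True.
From the singleton clause (¬u2), u2 = False.
From the singleton clause (u6), u6 = True.
From the singleton clause (u7), u7 = True.
From the singleton clause (u5), u5 = True.
From the singleton clause (u3), u3 = True.
That conflicts with the unit clause (¬u3).
Neither u1 = True nor u1 = False works.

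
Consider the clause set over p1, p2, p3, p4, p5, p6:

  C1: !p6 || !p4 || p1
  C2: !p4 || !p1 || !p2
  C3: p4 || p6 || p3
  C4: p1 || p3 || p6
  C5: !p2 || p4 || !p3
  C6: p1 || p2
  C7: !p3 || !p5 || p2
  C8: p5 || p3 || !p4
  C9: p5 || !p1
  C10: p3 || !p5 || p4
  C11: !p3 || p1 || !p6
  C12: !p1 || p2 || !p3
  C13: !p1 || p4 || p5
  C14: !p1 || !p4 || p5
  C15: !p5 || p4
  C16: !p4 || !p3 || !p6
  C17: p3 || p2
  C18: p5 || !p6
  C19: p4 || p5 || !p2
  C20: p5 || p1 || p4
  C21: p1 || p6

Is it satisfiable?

Suppose p1 = true.
Unit clause (p5) forces p5 = true.
Unit clause (p4) forces p4 = true.
Unit clause (!p2) forces p2 = false.
Unit clause (!p3) forces p3 = false.
But (p3) is also a unit clause — contradiction.
That branch fails; take p1 = false instead.
Unit clause (p2) forces p2 = true.
Unit clause (p6) forces p6 = true.
Unit clause (!p4) forces p4 = false.
Unit clause (!p3) forces p3 = false.
Unit clause (!p5) forces p5 = false.
But (p5) is also a unit clause — contradiction.
Both values of p1 lead to a conflict.
No assignment satisfies every clause.

No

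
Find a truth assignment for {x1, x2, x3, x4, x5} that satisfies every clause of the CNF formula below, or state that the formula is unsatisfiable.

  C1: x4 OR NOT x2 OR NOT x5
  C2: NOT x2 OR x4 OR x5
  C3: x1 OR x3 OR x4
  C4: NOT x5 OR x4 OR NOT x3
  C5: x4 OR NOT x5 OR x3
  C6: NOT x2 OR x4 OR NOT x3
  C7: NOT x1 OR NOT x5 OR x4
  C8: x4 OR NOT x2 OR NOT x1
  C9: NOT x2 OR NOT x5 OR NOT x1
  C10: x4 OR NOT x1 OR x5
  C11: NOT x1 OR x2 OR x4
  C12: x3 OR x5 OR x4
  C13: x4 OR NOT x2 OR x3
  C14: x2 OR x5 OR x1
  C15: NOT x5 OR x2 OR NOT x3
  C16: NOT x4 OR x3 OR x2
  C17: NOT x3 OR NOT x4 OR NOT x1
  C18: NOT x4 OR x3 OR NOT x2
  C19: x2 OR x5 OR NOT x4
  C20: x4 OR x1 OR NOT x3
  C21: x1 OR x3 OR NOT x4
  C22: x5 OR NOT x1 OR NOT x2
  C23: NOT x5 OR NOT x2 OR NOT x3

x1=false, x2=true, x3=true, x4=true, x5=false

Suppose x4 = true.
Suppose x3 = true.
The clause (NOT x1) is unit, so x1 = false.
Suppose x2 = true.
The clause (NOT x5) is unit, so x5 = false.
This assignment satisfies each clause.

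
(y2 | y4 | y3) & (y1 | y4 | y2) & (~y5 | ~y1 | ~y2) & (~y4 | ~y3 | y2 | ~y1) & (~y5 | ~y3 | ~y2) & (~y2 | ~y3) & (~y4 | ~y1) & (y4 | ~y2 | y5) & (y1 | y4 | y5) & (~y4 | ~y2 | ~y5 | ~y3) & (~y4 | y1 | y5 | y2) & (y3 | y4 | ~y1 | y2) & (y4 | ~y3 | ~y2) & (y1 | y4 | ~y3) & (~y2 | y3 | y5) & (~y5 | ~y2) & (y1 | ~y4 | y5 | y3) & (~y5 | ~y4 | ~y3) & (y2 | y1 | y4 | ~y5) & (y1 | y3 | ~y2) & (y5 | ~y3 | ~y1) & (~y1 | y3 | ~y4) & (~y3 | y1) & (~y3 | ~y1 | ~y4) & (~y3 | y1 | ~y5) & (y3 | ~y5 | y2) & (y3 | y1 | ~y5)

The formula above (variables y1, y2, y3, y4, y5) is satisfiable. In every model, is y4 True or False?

False

Suppose y4 = 1.
From the singleton clause (~y1), y1 = 0.
From the singleton clause (~y3), y3 = 0.
From the singleton clause (y5), y5 = 1.
But (~y5) is also a unit clause — contradiction.
So every satisfying assignment has y4 = False.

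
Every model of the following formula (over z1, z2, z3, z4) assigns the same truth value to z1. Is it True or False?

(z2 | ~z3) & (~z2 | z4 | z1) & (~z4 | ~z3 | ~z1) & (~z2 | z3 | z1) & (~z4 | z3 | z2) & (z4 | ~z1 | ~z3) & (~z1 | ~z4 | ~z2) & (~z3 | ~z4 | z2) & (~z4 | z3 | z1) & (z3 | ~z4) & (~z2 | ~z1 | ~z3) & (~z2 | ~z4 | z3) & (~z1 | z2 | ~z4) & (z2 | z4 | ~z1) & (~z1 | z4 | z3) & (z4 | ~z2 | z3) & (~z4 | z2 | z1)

False

Suppose z1 = 1.
Suppose z2 = 1.
Unit clause (~z4) forces z4 = 0.
Unit clause (~z3) forces z3 = 0.
But (z3) is also a unit clause — contradiction.
Backtrack on z2: now try z2 = 0.
Unit clause (~z3) forces z3 = 0.
Unit clause (~z4) forces z4 = 0.
But (z4) is also a unit clause — contradiction.
Neither z2 = 1 nor z2 = 0 works.
So every satisfying assignment has z1 = False.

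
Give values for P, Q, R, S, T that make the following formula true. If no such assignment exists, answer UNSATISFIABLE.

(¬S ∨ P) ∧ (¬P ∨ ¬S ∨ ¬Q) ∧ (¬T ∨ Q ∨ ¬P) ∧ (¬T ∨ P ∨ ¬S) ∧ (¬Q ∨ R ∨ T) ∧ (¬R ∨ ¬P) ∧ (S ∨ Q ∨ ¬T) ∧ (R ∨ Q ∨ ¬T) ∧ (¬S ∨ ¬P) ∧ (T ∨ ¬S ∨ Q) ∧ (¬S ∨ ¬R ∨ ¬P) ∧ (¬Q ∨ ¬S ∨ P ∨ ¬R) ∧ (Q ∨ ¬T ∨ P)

P ↦ False; Q ↦ True; R ↦ True; S ↦ False; T ↦ False

Try S = False.
Try R = True.
Unit clause (¬P) forces P = False.
Try Q = True.
No clause remains; T is free.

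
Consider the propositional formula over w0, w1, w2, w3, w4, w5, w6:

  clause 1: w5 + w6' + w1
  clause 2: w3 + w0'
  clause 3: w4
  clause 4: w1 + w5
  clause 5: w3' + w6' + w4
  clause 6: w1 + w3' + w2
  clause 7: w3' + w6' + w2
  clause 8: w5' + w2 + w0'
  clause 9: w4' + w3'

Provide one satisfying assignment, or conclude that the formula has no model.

w0 ↦ 0, w1 ↦ 1, w2 ↦ 1, w3 ↦ 0, w4 ↦ 1, w5 ↦ 1, w6 ↦ 1

From the singleton clause (w4), w4 = 1.
From the singleton clause (w3'), w3 = 0.
From the singleton clause (w0'), w0 = 0.
Try w1 = 1.
Every clause is now satisfied; w2, w5, w6 are unconstrained.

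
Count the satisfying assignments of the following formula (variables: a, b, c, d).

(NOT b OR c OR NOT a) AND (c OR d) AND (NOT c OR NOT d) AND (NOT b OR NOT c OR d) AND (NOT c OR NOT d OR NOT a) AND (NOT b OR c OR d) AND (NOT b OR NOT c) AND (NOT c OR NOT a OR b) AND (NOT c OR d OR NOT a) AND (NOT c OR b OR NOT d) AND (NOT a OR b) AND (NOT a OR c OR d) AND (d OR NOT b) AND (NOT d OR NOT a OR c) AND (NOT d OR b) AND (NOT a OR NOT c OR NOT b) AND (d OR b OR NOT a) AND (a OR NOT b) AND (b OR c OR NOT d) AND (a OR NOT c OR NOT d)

1

There are 2^4 = 16 truth assignments over (a, b, c, d).
Split on a. With a = true, the clauses containing a are satisfied and NOT a drops from the rest; 0 of the 2^3 = 8 assignments to the other variables satisfy what remains.
With a = false, by the same count on the reduced clause set, 1 assignment works.
(One model: a=F, b=F, c=T, d=F.)
Total: 0 + 1 = 1.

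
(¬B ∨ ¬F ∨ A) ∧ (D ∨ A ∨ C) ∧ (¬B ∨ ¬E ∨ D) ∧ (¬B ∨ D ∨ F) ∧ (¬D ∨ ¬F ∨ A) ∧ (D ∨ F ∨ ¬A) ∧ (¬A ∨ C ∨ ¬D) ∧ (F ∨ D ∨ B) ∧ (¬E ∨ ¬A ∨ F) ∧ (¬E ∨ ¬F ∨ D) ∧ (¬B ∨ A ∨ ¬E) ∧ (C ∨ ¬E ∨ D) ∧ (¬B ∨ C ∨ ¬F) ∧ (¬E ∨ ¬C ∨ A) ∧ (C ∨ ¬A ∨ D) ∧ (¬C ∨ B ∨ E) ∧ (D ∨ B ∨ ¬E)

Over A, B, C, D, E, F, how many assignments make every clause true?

9

There are 2^6 = 64 truth assignments over (A, B, C, D, E, F).
Split on A. With A = True, the clauses containing A are satisfied and ¬A drops from the rest; 5 of the 2^5 = 32 assignments to the other variables satisfy what remains.
With A = False, by the same count on the reduced clause set, 4 assignments work.
(One model: A=F, B=F, C=F, D=T, E=F, F=F.)
Total: 5 + 4 = 9.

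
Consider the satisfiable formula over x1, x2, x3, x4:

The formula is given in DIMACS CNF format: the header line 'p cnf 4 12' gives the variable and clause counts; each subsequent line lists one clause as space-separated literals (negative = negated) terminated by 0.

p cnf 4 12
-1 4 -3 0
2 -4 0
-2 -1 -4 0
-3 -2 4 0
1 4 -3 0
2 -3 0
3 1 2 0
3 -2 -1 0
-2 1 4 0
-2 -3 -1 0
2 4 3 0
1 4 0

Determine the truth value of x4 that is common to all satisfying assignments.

True

Suppose x4 = False.
The clause (x1) is unit, so x1 = True.
The clause (¬x3) is unit, so x3 = False.
The clause (¬x2) is unit, so x2 = False.
That conflicts with the unit clause (x2).
So every satisfying assignment has x4 = True.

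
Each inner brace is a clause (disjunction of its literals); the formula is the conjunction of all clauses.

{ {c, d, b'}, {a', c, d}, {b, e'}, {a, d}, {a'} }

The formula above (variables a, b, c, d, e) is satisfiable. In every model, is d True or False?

True

Suppose d = 0.
(a) alone gives a = 1.
That conflicts with the unit clause (a').
So every satisfying assignment has d = True.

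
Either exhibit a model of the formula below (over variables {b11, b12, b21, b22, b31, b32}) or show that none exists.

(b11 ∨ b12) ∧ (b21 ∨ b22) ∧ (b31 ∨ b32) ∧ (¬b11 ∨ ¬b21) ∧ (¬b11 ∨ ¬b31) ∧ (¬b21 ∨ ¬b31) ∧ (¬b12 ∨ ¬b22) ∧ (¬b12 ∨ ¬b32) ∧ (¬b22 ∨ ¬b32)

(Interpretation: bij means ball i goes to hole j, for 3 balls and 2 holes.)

UNSATISFIABLE

Case b11 = True:
The clause (¬b21) is unit, so b21 = False.
The clause (b22) is unit, so b22 = True.
The clause (¬b31) is unit, so b31 = False.
The clause (b32) is unit, so b32 = True.
But (¬b32) is also a unit clause — contradiction.
So b11 must be the other value — set b11 = False.
The clause (b12) is unit, so b12 = True.
The clause (¬b22) is unit, so b22 = False.
The clause (b21) is unit, so b21 = True.
The clause (¬b31) is unit, so b31 = False.
The clause (b32) is unit, so b32 = True.
But (¬b32) is also a unit clause — contradiction.
Either choice for b11 ends in contradiction.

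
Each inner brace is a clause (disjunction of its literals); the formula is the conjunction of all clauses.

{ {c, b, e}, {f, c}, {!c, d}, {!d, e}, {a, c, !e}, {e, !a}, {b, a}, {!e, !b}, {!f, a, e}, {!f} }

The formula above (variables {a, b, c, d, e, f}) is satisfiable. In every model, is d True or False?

Suppose d = false.
The clause (!c) is unit, so c = false.
The clause (f) is unit, so f = true.
That conflicts with the unit clause (!f).
So every satisfying assignment has d = True.

True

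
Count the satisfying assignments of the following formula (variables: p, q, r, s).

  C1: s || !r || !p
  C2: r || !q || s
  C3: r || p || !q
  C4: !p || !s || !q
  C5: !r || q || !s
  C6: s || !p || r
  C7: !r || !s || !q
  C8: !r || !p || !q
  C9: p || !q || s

There are 2^4 = 16 truth assignments over (p, q, r, s).
Check each against the 9 clauses (columns in the order p, q, r, s):
  F F F F  ✓ satisfies all
  F F F T  ✓ satisfies all
  F F T F  ✓ satisfies all
  F F T T  ✗ fails (!r || q || !s)
  F T F F  ✗ fails (r || !q || s)
  F T F T  ✗ fails (r || p || !q)
  F T T F  ✗ fails (p || !q || s)
  F T T T  ✗ fails (!r || !s || !q)
  T F F F  ✗ fails (s || !p || r)
  T F F T  ✓ satisfies all
  T F T F  ✗ fails (s || !r || !p)
  T F T T  ✗ fails (!r || q || !s)
  T T F F  ✗ fails (r || !q || s)
  T T F T  ✗ fails (!p || !s || !q)
  T T T F  ✗ fails (s || !r || !p)
  T T T T  ✗ fails (!p || !s || !q)
4 of the 16 rows are models.

4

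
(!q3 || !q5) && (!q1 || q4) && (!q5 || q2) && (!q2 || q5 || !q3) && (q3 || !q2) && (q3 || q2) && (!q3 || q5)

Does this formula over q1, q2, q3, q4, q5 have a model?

Unsatisfiable

Suppose q3 = false.
The clause (!q2) is unit, so q2 = false.
That conflicts with the unit clause (q2).
Backtrack on q3: now try q3 = true.
The clause (!q5) is unit, so q5 = false.
That conflicts with the unit clause (q5).
Neither q3 = true nor q3 = false works.
No assignment satisfies every clause.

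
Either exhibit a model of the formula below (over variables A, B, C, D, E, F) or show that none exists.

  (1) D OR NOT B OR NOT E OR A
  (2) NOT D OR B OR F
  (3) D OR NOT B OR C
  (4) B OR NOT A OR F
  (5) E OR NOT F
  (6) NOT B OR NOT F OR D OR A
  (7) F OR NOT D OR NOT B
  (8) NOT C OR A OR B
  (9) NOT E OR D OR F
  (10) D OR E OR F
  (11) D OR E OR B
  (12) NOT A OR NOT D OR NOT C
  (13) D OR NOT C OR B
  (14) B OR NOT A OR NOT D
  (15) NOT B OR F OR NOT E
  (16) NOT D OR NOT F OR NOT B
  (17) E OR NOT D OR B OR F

A=false,  B=false,  C=false,  D=true,  E=true,  F=true

Try E = true.
Try D = true.
Try B = false.
The clause (F) is unit, so F = true.
The clause (NOT A) is unit, so A = false.
The clause (NOT C) is unit, so C = false.
This assignment satisfies each clause.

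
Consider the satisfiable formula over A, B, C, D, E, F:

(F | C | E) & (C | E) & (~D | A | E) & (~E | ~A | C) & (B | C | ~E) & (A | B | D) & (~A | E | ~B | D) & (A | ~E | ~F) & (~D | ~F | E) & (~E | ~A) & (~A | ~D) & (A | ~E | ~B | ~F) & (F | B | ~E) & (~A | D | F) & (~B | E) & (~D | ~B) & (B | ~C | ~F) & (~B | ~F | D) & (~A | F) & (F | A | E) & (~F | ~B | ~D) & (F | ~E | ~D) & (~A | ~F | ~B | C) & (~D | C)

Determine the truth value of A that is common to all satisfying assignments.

Suppose A = 1.
The clause (~E) is unit, so E = 0.
The clause (C) is unit, so C = 1.
The clause (~D) is unit, so D = 0.
The clause (~B) is unit, so B = 0.
The clause (F) is unit, so F = 1.
Now (~F) is unsatisfied and unit — conflict.
So every satisfying assignment has A = False.

False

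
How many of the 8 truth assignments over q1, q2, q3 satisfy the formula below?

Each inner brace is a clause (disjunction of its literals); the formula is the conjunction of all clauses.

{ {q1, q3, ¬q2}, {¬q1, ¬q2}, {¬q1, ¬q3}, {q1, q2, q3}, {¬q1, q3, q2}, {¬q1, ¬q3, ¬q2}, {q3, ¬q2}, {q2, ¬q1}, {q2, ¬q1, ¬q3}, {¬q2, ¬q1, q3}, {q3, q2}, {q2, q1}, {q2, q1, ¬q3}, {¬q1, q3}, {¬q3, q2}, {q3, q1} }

There are 2^3 = 8 truth assignments over (q1, q2, q3).
Check each against the 16 clauses (columns in the order q1, q2, q3):
  F F F  ✗ fails (q1 ∨ q2 ∨ q3)
  F F T  ✗ fails (q2 ∨ q1)
  F T F  ✗ fails (q1 ∨ q3 ∨ ¬q2)
  F T T  ✓ satisfies all
  T F F  ✗ fails (¬q1 ∨ q3 ∨ q2)
  T F T  ✗ fails (¬q1 ∨ ¬q3)
  T T F  ✗ fails (¬q1 ∨ ¬q2)
  T T T  ✗ fails (¬q1 ∨ ¬q2)
1 of the 8 rows is a model.

1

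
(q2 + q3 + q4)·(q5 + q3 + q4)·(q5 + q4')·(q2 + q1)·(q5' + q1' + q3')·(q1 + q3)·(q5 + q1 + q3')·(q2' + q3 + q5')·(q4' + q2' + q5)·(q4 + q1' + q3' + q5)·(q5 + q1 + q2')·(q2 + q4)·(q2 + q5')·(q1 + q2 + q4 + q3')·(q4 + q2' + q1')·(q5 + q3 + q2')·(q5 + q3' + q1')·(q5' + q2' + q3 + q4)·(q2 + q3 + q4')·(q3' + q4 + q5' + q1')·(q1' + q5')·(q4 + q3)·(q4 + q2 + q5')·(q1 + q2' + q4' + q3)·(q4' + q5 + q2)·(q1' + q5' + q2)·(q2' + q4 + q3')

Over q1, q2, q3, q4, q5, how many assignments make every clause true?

1

There are 2^5 = 32 truth assignments over (q1, q2, q3, q4, q5).
Split on q1. With q1 = 1, the clauses containing q1 are satisfied and q1' drops from the rest; 0 of the 2^4 = 16 assignments to the other variables satisfy what remains.
With q1 = 0, by the same count on the reduced clause set, 1 assignment works.
(One model: q1=F, q2=T, q3=T, q4=T, q5=T.)
Total: 0 + 1 = 1.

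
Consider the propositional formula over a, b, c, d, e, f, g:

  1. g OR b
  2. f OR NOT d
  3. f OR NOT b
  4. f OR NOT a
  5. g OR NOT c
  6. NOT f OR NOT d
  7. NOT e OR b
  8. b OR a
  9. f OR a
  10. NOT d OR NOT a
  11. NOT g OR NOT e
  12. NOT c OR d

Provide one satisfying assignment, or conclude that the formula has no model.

a: false; b: true; c: false; d: false; e: false; f: true; g: true

Suppose g = true.
The clause (NOT e) is unit, so e = false.
Suppose f = true.
The clause (NOT d) is unit, so d = false.
The clause (NOT c) is unit, so c = false.
Suppose b = true.
All clauses hold; a can take either value.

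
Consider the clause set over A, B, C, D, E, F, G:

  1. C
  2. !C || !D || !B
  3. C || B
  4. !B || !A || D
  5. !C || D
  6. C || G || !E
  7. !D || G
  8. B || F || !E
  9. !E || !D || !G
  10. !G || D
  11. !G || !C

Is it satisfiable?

Unsatisfiable

The clause (C) is unit, so C = true.
The clause (D) is unit, so D = true.
The clause (!B) is unit, so B = false.
The clause (G) is unit, so G = true.
Now (!G) is unsatisfied and unit — conflict.
No assignment satisfies every clause.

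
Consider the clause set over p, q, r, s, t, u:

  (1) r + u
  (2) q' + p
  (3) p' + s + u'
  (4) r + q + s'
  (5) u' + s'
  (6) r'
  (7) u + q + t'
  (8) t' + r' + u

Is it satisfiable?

Yes, satisfiable

The clause (r') is unit, so r = 0.
The clause (u) is unit, so u = 1.
The clause (s') is unit, so s = 0.
The clause (p') is unit, so p = 0.
The clause (q') is unit, so q = 0.
Every clause is now satisfied; t is unconstrained.
A satisfying assignment: p=0, q=0, r=0, s=0, t=1, u=1.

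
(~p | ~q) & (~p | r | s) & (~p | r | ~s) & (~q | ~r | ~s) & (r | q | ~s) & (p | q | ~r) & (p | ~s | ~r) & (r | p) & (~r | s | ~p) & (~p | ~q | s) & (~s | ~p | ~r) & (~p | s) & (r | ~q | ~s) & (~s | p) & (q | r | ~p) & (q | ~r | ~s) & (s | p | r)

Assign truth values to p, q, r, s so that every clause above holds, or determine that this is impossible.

p=0,  q=1,  r=1,  s=0

Branch on p: set p = 0.
Unit clause (r) forces r = 1.
Unit clause (q) forces q = 1.
Unit clause (~s) forces s = 0.
All clauses are satisfied.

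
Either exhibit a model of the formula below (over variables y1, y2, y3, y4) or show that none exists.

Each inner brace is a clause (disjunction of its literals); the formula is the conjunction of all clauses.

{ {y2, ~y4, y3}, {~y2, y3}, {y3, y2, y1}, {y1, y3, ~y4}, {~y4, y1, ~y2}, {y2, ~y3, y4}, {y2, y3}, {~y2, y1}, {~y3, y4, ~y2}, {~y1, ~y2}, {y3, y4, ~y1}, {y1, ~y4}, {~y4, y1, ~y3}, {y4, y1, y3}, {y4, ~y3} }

Case y2 = 0:
Unit clause (y3) forces y3 = 1.
Unit clause (y4) forces y4 = 1.
Unit clause (y1) forces y1 = 1.
This assignment satisfies each clause.

y1 ↦ 1; y2 ↦ 0; y3 ↦ 1; y4 ↦ 1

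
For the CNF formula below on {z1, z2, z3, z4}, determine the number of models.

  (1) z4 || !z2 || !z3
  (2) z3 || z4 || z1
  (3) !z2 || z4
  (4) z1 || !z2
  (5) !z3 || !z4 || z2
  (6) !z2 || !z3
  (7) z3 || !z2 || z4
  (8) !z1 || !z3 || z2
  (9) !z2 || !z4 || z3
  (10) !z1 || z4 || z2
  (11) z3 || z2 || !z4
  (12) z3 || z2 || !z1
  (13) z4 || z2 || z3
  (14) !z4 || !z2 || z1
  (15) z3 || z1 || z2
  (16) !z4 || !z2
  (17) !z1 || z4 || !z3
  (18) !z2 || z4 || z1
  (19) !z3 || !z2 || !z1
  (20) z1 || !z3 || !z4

1

There are 2^4 = 16 truth assignments over (z1, z2, z3, z4).
Check each against the 20 clauses (columns in the order z1, z2, z3, z4):
  F F F F  ✗ fails (z3 || z4 || z1)
  F F F T  ✗ fails (z3 || z2 || !z4)
  F F T F  ✓ satisfies all
  F F T T  ✗ fails (!z3 || !z4 || z2)
  F T F F  ✗ fails (z3 || z4 || z1)
  F T F T  ✗ fails (z1 || !z2)
  F T T F  ✗ fails (z4 || !z2 || !z3)
  F T T T  ✗ fails (z1 || !z2)
  T F F F  ✗ fails (!z1 || z4 || z2)
  T F F T  ✗ fails (z3 || z2 || !z4)
  T F T F  ✗ fails (!z1 || !z3 || z2)
  T F T T  ✗ fails (!z3 || !z4 || z2)
  T T F F  ✗ fails (!z2 || z4)
  T T F T  ✗ fails (!z2 || !z4 || z3)
  T T T F  ✗ fails (z4 || !z2 || !z3)
  T T T T  ✗ fails (!z2 || !z3)
1 of the 16 rows is a model.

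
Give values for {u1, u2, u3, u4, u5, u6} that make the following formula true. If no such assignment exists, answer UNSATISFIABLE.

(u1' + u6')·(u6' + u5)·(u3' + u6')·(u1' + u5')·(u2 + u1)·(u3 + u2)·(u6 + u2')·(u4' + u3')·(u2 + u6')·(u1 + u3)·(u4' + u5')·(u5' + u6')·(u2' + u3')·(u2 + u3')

UNSATISFIABLE

Try u1 = 0.
The clause (u2) is unit, so u2 = 1.
The clause (u6) is unit, so u6 = 1.
The clause (u5) is unit, so u5 = 1.
Now (u5') is unsatisfied and unit — conflict.
Backtrack on u1: now try u1 = 1.
The clause (u6') is unit, so u6 = 0.
The clause (u5') is unit, so u5 = 0.
The clause (u2') is unit, so u2 = 0.
The clause (u3) is unit, so u3 = 1.
Now (u3') is unsatisfied and unit — conflict.
Either choice for u1 ends in contradiction.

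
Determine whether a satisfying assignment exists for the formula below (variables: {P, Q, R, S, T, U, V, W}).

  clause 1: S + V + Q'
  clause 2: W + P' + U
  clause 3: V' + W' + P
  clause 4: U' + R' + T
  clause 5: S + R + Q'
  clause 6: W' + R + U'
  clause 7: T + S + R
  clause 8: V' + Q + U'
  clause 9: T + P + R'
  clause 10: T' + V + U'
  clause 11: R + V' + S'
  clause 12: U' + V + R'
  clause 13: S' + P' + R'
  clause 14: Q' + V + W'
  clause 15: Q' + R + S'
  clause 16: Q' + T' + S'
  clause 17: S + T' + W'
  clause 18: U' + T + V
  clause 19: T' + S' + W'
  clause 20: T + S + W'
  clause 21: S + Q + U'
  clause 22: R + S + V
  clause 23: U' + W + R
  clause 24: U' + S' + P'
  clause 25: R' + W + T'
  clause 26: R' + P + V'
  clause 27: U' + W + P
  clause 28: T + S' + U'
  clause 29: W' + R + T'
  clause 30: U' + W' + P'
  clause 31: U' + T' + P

Satisfiable

Branch on S: set S = 1.
Branch on R: set R = 0.
From the singleton clause (V'), V = 0.
From the singleton clause (Q'), Q = 0.
Branch on W: set W = 1.
From the singleton clause (U'), U = 0.
From the singleton clause (T'), T = 0.
Every clause is now satisfied; P is unconstrained.
A satisfying assignment: P=0,  Q=0,  R=0,  S=1,  T=0,  U=0,  V=0,  W=1.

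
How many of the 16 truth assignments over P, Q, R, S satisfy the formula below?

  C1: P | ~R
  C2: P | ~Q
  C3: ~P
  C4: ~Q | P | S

There are 2^4 = 16 truth assignments over (P, Q, R, S).
Check each against the 4 clauses (columns in the order P, Q, R, S):
  F F F F  ✓ satisfies all
  F F F T  ✓ satisfies all
  F F T F  ✗ fails (P | ~R)
  F F T T  ✗ fails (P | ~R)
  F T F F  ✗ fails (P | ~Q)
  F T F T  ✗ fails (P | ~Q)
  F T T F  ✗ fails (P | ~R)
  F T T T  ✗ fails (P | ~R)
  T F F F  ✗ fails (~P)
  T F F T  ✗ fails (~P)
  T F T F  ✗ fails (~P)
  T F T T  ✗ fails (~P)
  T T F F  ✗ fails (~P)
  T T F T  ✗ fails (~P)
  T T T F  ✗ fails (~P)
  T T T T  ✗ fails (~P)
2 of the 16 rows are models.

2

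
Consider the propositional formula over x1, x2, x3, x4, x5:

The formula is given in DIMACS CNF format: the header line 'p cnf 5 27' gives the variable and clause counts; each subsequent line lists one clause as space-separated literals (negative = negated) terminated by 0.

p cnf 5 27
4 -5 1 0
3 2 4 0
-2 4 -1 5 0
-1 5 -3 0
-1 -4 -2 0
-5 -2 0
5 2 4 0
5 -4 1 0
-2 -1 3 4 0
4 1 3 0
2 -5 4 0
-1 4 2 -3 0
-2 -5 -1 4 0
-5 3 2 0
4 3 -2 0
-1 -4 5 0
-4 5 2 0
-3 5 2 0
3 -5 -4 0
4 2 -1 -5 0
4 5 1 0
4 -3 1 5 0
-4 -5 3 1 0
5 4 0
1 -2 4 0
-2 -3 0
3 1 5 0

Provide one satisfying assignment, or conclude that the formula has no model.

x1: False; x2: False; x3: True; x4: True; x5: True

Suppose x5 = True.
From the singleton clause (¬x2), x2 = False.
From the singleton clause (x4), x4 = True.
From the singleton clause (x3), x3 = True.
All clauses hold; x1 can take either value.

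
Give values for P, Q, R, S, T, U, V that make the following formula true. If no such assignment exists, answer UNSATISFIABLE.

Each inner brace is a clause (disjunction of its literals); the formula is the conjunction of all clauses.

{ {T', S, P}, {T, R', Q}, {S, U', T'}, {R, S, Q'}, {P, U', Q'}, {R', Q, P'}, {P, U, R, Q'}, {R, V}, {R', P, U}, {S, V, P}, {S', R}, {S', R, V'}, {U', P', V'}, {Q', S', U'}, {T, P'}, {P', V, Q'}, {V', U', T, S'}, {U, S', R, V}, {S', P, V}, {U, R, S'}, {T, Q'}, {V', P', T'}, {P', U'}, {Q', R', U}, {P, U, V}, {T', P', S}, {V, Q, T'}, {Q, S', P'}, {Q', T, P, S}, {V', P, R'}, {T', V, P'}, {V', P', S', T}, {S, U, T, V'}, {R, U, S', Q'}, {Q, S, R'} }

P=0; Q=0; R=0; S=0; T=0; U=1; V=1

Try R = 0.
The clause (V) is unit, so V = 1.
The clause (S') is unit, so S = 0.
The clause (Q') is unit, so Q = 0.
Try T = 0.
The clause (P') is unit, so P = 0.
The clause (U) is unit, so U = 1.
All clauses are satisfied.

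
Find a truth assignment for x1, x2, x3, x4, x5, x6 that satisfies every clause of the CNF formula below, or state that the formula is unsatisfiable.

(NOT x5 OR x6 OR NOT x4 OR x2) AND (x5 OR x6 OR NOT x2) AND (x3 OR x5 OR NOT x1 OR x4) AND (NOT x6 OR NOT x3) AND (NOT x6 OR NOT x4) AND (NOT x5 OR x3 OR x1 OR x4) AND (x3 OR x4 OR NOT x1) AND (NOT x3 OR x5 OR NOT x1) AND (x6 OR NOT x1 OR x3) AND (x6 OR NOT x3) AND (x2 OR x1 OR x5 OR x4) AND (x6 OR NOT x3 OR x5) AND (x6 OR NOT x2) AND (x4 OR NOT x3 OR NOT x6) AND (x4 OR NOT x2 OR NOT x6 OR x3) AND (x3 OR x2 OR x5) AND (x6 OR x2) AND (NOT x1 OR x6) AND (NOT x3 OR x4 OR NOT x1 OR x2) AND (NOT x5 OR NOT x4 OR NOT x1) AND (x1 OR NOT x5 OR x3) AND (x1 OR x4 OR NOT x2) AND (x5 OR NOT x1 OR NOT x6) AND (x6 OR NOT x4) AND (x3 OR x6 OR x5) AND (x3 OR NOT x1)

UNSATISFIABLE

Branch on x6: set x6 = false.
Unit clause (NOT x3) forces x3 = false.
Unit clause (NOT x1) forces x1 = false.
Unit clause (NOT x2) forces x2 = false.
That conflicts with the unit clause (x2).
So x6 must be the other value — set x6 = true.
Unit clause (NOT x3) forces x3 = false.
Unit clause (NOT x4) forces x4 = false.
Unit clause (NOT x1) forces x1 = false.
Unit clause (NOT x5) forces x5 = false.
Unit clause (x2) forces x2 = true.
That conflicts with the unit clause (NOT x2).
Neither x6 = true nor x6 = false works.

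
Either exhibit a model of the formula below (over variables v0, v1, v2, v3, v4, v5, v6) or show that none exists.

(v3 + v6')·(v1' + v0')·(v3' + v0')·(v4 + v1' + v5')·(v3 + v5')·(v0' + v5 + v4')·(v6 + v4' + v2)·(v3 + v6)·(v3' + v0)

Case v3 = 1:
Unit clause (v0') forces v0 = 0.
Now (v0) is unsatisfied and unit — conflict.
That branch fails; take v3 = 0 instead.
Unit clause (v6') forces v6 = 0.
Now (v6) is unsatisfied and unit — conflict.
Neither v3 = 1 nor v3 = 0 works.

UNSATISFIABLE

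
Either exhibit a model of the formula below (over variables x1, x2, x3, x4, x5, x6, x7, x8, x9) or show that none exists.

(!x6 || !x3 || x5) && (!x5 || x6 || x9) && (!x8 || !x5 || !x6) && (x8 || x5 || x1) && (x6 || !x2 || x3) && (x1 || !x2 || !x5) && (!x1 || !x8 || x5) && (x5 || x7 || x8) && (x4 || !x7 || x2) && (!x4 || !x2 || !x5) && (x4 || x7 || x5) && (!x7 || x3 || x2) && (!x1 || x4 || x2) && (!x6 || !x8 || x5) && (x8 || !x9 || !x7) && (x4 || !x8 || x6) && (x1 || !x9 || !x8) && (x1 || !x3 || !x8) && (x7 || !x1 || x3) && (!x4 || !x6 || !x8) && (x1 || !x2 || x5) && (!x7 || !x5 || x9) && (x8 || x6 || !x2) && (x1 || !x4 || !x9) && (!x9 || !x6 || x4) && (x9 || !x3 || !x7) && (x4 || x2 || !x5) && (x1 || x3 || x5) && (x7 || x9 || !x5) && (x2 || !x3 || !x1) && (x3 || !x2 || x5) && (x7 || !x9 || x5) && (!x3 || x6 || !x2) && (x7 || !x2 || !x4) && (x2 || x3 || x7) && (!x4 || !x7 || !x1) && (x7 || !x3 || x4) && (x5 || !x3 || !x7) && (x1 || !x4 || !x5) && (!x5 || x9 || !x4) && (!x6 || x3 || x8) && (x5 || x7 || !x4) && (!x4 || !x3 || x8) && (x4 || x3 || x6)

UNSATISFIABLE

Suppose x6 = false.
Suppose x5 = false.
Suppose x8 = true.
(!x1) alone gives x1 = false.
(x4) alone gives x4 = true.
(!x9) alone gives x9 = false.
(!x3) alone gives x3 = false.
Now (x3) is unsatisfied and unit — conflict.
Backtrack on x8: now try x8 = false.
(x1) alone gives x1 = true.
(x7) alone gives x7 = true.
(!x9) alone gives x9 = false.
(!x2) alone gives x2 = false.
(x4) alone gives x4 = true.
Now (!x4) is unsatisfied and unit — conflict.
Neither x8 = true nor x8 = false works.
Backtrack on x5: now try x5 = true.
(x9) alone gives x9 = true.
Suppose x2 = false.
(x4) alone gives x4 = true.
(x1) alone gives x1 = true.
(!x3) alone gives x3 = false.
(!x7) alone gives x7 = false.
Now (x7) is unsatisfied and unit — conflict.
Backtrack on x2: now try x2 = true.
(x3) alone gives x3 = true.
Now (!x3) is unsatisfied and unit — conflict.
Neither x2 = true nor x2 = false works.
Neither x5 = true nor x5 = false works.
Backtrack on x6: now try x6 = true.
Suppose x3 = false.
(x8) alone gives x8 = true.
(!x5) alone gives x5 = false.
Now (x5) is unsatisfied and unit — conflict.
Backtrack on x3: now try x3 = true.
(x5) alone gives x5 = true.
(!x8) alone gives x8 = false.
(!x4) alone gives x4 = false.
(!x9) alone gives x9 = false.
(!x7) alone gives x7 = false.
Now (x7) is unsatisfied and unit — conflict.
Neither x3 = true nor x3 = false works.
Neither x6 = true nor x6 = false works.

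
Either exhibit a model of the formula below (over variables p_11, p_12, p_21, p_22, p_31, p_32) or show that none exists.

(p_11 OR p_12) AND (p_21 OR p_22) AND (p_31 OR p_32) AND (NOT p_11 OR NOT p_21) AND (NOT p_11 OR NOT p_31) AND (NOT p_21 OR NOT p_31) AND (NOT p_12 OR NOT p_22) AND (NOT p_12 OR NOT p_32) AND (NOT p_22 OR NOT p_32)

Suppose p_11 = true.
Unit clause (NOT p_21) forces p_21 = false.
Unit clause (p_22) forces p_22 = true.
Unit clause (NOT p_31) forces p_31 = false.
Unit clause (p_32) forces p_32 = true.
But (NOT p_32) is also a unit clause — contradiction.
Backtrack on p_11: now try p_11 = false.
Unit clause (p_12) forces p_12 = true.
Unit clause (NOT p_22) forces p_22 = false.
Unit clause (p_21) forces p_21 = true.
Unit clause (NOT p_31) forces p_31 = false.
Unit clause (p_32) forces p_32 = true.
But (NOT p_32) is also a unit clause — contradiction.
Both values of p_11 lead to a conflict.

UNSATISFIABLE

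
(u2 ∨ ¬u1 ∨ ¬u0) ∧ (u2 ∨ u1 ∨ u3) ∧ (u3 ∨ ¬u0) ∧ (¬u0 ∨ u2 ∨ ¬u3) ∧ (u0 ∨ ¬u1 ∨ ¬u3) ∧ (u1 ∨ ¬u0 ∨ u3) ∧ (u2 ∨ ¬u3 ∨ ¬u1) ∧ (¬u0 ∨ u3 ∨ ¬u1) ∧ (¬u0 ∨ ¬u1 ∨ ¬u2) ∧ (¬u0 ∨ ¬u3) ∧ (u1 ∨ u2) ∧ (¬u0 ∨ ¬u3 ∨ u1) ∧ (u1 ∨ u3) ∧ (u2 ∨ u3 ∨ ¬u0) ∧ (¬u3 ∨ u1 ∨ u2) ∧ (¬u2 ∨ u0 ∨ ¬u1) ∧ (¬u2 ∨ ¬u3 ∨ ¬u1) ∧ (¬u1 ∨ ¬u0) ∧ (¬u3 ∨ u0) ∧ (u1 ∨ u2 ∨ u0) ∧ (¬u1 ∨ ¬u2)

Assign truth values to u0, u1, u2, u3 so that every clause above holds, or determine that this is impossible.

u0: False; u1: True; u2: False; u3: False

Case u3 = False:
Unit clause (¬u0) forces u0 = False.
Unit clause (u1) forces u1 = True.
Unit clause (¬u2) forces u2 = False.
All clauses are satisfied.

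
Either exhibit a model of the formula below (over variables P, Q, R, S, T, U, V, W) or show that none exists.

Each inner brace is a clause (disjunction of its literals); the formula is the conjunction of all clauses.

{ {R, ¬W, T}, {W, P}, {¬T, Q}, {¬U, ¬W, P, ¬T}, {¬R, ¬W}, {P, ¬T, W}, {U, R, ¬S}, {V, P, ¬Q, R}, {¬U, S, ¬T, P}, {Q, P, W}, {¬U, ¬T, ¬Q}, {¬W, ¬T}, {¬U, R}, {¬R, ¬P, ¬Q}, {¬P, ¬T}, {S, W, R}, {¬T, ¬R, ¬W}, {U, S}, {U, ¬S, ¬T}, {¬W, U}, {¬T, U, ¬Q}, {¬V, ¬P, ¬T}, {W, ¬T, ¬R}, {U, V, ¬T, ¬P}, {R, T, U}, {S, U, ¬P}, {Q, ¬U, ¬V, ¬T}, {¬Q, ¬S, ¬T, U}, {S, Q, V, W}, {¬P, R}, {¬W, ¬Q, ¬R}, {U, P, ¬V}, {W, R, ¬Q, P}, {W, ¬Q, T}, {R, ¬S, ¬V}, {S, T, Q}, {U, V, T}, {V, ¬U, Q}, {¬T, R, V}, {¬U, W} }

Suppose W = False.
From the singleton clause (P), P = True.
From the singleton clause (¬T), T = False.
From the singleton clause (R), R = True.
From the singleton clause (¬Q), Q = False.
From the singleton clause (S), S = True.
From the singleton clause (¬U), U = False.
From the singleton clause (V), V = True.
Every clause now holds.

P: True, Q: False, R: True, S: True, T: False, U: False, V: True, W: False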